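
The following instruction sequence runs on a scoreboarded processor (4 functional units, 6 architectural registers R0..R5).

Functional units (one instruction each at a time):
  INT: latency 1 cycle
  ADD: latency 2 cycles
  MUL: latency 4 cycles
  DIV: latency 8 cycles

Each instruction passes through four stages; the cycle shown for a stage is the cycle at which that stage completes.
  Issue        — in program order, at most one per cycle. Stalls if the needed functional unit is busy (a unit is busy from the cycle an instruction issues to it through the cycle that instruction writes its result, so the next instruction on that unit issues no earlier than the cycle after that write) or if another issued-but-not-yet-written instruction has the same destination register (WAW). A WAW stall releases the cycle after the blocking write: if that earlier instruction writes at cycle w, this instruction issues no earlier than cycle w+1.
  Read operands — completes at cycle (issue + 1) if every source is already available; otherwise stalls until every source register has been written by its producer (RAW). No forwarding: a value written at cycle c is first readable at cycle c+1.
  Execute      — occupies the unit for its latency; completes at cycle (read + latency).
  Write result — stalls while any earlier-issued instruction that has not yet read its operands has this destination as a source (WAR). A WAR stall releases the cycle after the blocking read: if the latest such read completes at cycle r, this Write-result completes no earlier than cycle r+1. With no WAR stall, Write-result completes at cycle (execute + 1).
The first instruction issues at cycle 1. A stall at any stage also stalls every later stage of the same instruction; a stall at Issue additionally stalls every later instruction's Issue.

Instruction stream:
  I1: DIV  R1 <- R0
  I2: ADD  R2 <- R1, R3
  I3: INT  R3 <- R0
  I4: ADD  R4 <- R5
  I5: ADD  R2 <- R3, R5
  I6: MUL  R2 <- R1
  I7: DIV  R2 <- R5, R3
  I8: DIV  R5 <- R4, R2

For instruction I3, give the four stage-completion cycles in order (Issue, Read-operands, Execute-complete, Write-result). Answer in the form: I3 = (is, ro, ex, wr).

I1: IS=1 RO=2 EX=10 WR=11
I2: IS=2 RO=12 EX=14 WR=15  [RAW R1: wait I1 write@11]
I3: IS=3 RO=4 EX=5 WR=13  [WAR R3: wait I2 read@12]
I4: IS=16 RO=17 EX=19 WR=20  [struct: ADD busy until I2 writes@15]
I5: IS=21 RO=22 EX=24 WR=25  [struct: ADD busy until I4 writes@20]
I6: IS=26 RO=27 EX=31 WR=32  [WAW R2: wait I5 write@25]
I7: IS=33 RO=34 EX=42 WR=43  [WAW R2: wait I6 write@32]
I8: IS=44 RO=45 EX=53 WR=54  [struct: DIV busy until I7 writes@43]

I3 = (3, 4, 5, 13)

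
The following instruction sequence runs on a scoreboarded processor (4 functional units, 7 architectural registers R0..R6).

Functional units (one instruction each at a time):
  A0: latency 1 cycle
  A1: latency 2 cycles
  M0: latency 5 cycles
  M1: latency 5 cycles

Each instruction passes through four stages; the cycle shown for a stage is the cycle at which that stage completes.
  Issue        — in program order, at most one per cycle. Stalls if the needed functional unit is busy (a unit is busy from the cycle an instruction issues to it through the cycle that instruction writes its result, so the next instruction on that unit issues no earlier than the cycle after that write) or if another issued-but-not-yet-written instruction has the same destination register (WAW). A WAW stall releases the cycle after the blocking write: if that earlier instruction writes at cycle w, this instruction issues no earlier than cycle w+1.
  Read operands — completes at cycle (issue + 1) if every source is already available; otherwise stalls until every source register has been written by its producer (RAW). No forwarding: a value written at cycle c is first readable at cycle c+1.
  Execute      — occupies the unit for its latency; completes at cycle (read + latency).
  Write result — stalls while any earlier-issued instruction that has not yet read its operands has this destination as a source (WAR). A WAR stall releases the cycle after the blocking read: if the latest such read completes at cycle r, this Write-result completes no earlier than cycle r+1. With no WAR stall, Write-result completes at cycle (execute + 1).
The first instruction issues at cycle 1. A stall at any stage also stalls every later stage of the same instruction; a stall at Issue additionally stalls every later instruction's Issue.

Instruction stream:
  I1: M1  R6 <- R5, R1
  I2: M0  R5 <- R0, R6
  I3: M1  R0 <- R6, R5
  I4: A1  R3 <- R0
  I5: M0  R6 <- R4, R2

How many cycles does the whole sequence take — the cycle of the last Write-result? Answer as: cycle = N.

c1: I1→M1
c2: I1 RO | I2→M0
c7: I1 EX
c8: I1 WR R6
c9: I2 RO | I3→M1
c10: I4→A1
c14: I2 EX
c15: I2 WR R5
c16: I3 RO | I5→M0
c17: I5 RO
c21: I3 EX
c22: I3 WR R0 | I5 EX
c23: I4 RO | I5 WR R6
c25: I4 EX
c26: I4 WR R3

cycle = 26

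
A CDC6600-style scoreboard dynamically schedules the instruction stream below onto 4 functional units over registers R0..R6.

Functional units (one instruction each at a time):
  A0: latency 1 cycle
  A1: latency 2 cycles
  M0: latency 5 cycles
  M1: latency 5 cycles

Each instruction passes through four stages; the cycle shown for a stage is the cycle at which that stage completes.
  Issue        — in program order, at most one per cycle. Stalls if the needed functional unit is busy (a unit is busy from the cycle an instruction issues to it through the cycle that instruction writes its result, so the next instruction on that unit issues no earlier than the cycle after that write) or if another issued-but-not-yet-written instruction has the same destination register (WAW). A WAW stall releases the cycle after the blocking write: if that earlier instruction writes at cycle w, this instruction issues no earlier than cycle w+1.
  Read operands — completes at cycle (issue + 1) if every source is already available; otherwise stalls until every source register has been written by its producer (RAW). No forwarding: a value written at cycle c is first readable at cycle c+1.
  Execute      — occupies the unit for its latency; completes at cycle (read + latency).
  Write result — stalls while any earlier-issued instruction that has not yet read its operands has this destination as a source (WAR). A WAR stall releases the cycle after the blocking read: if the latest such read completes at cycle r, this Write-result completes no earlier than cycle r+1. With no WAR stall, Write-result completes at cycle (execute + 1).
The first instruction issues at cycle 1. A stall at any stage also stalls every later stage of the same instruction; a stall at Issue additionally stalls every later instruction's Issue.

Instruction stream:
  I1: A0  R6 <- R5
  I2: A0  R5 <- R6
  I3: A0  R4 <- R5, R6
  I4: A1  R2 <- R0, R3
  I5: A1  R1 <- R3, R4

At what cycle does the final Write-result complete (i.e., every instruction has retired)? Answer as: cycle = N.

cycle = 19

I1: IS=1 RO=2 EX=3 WR=4
I2: IS=5 RO=6 EX=7 WR=8  [struct: A0 busy until I1 writes@4]
I3: IS=9 RO=10 EX=11 WR=12  [struct: A0 busy until I2 writes@8]
I4: IS=10 RO=11 EX=13 WR=14
I5: IS=15 RO=16 EX=18 WR=19  [struct: A1 busy until I4 writes@14]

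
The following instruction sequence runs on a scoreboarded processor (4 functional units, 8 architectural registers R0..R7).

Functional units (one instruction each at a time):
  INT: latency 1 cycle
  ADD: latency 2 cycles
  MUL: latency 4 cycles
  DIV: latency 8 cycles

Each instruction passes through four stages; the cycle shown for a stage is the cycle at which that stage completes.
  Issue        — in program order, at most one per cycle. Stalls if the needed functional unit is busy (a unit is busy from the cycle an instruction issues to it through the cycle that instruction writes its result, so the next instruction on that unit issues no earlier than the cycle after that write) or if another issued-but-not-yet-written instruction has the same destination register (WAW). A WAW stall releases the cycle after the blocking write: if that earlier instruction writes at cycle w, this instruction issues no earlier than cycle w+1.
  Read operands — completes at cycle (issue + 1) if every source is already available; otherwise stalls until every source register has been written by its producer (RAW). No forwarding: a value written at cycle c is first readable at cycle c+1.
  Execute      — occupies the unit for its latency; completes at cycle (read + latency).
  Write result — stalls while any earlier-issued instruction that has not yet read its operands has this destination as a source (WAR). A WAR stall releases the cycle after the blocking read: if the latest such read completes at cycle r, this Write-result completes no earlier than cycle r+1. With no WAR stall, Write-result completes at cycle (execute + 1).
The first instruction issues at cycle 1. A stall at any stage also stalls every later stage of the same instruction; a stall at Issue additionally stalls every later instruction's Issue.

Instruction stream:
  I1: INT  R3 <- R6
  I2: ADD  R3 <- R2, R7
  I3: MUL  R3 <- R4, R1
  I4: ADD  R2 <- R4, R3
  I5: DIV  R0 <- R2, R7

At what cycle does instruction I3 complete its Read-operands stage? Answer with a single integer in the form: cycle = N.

cycle = 11

t=1  I1 dispatched to INT
t=2  I1 operands ready
t=3  I1 complete
t=4  R3←I1
t=5  I2 dispatched to ADD
t=6  I2 operands ready
t=8  I2 complete
t=9  R3←I2
t=10  I3 dispatched to MUL
t=11  I3 operands ready · I4 dispatched to ADD
t=12  I5 dispatched to DIV
t=15  I3 complete
t=16  R3←I3
t=17  I4 operands ready
t=19  I4 complete
t=20  R2←I4
t=21  I5 operands ready
t=29  I5 complete
t=30  R0←I5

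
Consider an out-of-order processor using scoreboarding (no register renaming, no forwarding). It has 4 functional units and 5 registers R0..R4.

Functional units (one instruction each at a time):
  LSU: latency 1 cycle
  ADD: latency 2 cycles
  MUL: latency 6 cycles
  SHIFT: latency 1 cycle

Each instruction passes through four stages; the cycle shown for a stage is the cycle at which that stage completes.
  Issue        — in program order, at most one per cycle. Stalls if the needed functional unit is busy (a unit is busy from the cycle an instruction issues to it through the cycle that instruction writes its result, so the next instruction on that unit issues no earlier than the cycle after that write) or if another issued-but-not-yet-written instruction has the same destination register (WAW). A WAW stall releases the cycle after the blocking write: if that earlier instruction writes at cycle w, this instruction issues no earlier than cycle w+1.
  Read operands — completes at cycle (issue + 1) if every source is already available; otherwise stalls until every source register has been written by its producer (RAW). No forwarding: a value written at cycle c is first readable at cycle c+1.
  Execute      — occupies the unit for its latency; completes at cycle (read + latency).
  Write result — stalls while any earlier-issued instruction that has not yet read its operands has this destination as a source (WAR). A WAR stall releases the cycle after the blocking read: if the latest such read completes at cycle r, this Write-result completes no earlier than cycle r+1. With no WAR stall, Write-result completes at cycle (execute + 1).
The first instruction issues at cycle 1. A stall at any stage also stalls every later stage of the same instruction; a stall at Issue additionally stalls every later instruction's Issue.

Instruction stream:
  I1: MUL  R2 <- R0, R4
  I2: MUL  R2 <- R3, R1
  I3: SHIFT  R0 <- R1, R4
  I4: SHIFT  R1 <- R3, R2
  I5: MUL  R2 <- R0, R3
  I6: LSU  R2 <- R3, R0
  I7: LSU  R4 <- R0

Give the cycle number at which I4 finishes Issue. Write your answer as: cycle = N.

1) issue 1, read 2, done 8, write 9
2) issue 10, read 11, done 17, write 18  <struct: MUL busy until I1 writes@9>
3) issue 11, read 12, done 13, write 14
4) issue 15, read 19, done 20, write 21  <struct: SHIFT busy until I3 writes@14 / RAW R2: wait I2 write@18>
5) issue 19, read 20, done 26, write 27  <struct: MUL busy until I2 writes@18>
6) issue 28, read 29, done 30, write 31  <WAW R2: wait I5 write@27>
7) issue 32, read 33, done 34, write 35  <struct: LSU busy until I6 writes@31>

cycle = 15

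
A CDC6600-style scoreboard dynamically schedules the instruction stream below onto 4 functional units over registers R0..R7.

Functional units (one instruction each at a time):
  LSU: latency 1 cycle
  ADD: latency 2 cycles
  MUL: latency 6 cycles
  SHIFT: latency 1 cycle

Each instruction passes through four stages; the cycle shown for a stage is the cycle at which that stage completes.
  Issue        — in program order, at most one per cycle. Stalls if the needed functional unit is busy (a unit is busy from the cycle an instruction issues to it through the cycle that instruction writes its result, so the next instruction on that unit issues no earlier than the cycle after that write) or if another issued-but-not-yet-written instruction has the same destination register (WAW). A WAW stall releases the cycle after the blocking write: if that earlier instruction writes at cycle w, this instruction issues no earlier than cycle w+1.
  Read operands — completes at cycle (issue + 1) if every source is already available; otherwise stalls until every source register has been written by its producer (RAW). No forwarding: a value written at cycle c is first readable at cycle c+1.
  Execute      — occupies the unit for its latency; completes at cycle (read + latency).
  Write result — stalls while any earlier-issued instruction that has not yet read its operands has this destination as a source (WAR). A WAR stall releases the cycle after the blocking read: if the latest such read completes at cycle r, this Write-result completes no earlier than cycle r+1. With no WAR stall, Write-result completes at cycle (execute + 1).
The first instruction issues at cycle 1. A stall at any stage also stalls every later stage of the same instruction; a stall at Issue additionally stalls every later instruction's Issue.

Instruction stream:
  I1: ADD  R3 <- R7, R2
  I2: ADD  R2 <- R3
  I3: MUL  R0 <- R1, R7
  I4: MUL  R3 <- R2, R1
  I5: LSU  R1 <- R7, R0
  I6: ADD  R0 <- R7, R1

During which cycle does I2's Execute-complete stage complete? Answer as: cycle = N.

cycle = 9

[I1] 1/2/4/5
[I2] 6/7/9/10  (struct: ADD busy until I1 writes@5)
[I3] 7/8/14/15
[I4] 16/17/23/24  (struct: MUL busy until I3 writes@15)
[I5] 17/18/19/20
[I6] 18/21/23/24  (RAW R1: wait I5 write@20)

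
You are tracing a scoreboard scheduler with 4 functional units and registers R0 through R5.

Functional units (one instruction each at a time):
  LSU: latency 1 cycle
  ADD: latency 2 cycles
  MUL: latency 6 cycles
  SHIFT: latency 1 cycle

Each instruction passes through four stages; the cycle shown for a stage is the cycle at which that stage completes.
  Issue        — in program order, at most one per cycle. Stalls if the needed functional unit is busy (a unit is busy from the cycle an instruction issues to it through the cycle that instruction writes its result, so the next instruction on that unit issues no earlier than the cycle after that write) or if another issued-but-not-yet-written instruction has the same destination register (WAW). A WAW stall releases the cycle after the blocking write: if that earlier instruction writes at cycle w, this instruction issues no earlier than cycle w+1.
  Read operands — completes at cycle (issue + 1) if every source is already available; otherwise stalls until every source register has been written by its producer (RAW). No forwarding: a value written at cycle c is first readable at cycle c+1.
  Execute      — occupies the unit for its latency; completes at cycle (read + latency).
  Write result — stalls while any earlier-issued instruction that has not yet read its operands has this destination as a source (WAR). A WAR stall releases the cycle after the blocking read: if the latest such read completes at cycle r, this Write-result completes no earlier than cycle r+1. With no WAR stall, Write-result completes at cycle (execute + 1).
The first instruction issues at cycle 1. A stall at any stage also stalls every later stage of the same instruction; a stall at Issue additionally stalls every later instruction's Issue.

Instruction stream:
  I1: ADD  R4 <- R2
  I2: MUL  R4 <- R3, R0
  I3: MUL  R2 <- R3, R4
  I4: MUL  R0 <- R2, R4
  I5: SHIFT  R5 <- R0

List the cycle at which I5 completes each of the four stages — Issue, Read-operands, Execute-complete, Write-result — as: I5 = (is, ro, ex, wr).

I5 = (25, 33, 34, 35)

t=1  I1 issues→ADD
t=2  I1 reads
t=4  I1 exec-done
t=5  I1 writes R4
t=6  I2 issues→MUL
t=7  I2 reads
t=13  I2 exec-done
t=14  I2 writes R4
t=15  I3 issues→MUL
t=16  I3 reads
t=22  I3 exec-done
t=23  I3 writes R2
t=24  I4 issues→MUL
t=25  I4 reads · I5 issues→SHIFT
t=31  I4 exec-done
t=32  I4 writes R0
t=33  I5 reads
t=34  I5 exec-done
t=35  I5 writes R5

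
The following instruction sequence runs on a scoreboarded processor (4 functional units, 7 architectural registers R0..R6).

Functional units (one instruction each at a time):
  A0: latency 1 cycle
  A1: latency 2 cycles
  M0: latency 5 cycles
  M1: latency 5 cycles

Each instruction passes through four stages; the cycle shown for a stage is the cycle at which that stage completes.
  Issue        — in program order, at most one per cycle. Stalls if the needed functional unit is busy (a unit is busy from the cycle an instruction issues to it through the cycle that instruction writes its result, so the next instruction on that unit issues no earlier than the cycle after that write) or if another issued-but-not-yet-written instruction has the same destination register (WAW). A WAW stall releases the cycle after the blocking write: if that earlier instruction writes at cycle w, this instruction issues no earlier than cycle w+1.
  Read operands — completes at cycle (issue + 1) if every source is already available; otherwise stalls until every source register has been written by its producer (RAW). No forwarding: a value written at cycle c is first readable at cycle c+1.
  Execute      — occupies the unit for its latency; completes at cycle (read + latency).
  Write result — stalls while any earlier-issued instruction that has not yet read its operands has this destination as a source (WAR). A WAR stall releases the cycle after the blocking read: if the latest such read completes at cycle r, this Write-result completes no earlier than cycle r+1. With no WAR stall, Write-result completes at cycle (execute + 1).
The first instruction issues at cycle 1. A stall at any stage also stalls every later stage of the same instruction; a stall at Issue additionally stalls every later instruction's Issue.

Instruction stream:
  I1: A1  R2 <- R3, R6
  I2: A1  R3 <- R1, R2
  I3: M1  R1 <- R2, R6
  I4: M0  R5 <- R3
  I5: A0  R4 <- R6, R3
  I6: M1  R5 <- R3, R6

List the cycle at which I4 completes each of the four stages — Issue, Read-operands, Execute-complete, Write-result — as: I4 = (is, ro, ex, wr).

I4 = (8, 11, 16, 17)

1) issue 1, read 2, done 4, write 5
2) issue 6, read 7, done 9, write 10  <struct: A1 busy until I1 writes@5>
3) issue 7, read 8, done 13, write 14
4) issue 8, read 11, done 16, write 17  <RAW R3: wait I2 write@10>
5) issue 9, read 11, done 12, write 13  <RAW R3: wait I2 write@10>
6) issue 18, read 19, done 24, write 25  <WAW R5: wait I4 write@17>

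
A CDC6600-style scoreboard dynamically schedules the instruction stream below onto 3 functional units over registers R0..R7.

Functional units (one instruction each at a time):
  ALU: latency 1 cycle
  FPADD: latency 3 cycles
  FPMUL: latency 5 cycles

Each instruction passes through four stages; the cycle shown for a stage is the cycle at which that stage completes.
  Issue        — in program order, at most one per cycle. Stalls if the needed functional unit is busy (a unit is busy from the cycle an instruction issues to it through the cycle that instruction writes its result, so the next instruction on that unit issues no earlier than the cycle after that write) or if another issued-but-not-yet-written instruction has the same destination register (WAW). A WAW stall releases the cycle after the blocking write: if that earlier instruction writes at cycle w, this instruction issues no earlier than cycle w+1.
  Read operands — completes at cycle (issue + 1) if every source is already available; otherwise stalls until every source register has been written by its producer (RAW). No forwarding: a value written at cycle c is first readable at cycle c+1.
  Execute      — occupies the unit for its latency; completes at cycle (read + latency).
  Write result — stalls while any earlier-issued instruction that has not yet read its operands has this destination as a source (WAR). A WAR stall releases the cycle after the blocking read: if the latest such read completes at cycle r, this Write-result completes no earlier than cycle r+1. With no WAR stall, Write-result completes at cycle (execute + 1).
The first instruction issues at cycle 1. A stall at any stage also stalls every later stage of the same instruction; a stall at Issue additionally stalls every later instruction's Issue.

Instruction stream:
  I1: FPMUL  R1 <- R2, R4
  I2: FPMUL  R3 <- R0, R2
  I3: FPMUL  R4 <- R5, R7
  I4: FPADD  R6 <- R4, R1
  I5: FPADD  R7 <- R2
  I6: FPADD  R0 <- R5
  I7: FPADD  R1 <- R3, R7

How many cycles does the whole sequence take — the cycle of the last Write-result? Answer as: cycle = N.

cycle = 47

t=1  I1→FPMUL
t=2  I1 RO
t=7  I1 EX
t=8  I1 WR R1
t=9  I2→FPMUL
t=10  I2 RO
t=15  I2 EX
t=16  I2 WR R3
t=17  I3→FPMUL
t=18  I3 RO, I4→FPADD
t=23  I3 EX
t=24  I3 WR R4
t=25  I4 RO
t=28  I4 EX
t=29  I4 WR R6
t=30  I5→FPADD
t=31  I5 RO
t=34  I5 EX
t=35  I5 WR R7
t=36  I6→FPADD
t=37  I6 RO
t=40  I6 EX
t=41  I6 WR R0
t=42  I7→FPADD
t=43  I7 RO
t=46  I7 EX
t=47  I7 WR R1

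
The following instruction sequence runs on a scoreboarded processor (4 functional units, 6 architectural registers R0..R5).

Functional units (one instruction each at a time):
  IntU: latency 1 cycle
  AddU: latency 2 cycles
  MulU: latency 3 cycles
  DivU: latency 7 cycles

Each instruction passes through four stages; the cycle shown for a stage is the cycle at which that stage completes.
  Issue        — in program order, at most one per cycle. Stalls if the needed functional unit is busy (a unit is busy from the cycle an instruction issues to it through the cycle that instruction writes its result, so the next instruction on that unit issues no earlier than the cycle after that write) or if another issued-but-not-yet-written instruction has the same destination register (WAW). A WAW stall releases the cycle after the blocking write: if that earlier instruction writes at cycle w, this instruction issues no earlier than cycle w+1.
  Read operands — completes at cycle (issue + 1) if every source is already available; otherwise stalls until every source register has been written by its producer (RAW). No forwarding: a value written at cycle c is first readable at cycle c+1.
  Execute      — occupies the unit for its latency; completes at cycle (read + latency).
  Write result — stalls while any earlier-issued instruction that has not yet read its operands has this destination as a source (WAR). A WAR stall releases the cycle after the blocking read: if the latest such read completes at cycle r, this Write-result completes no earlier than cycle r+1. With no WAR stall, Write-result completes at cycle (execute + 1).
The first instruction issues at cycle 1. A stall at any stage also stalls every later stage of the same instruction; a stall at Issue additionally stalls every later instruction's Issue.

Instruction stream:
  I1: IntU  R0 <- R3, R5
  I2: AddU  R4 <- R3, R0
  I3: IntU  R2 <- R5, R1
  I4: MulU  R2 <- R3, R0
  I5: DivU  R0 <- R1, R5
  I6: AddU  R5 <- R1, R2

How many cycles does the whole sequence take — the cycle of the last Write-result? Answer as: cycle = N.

cycle = 19

t=1  issue I1 (IntU)
t=2  I1 read-ops, issue I2 (AddU)
t=3  I1 finished on IntU
t=4  I1→R0
t=5  I2 read-ops, issue I3 (IntU)
t=6  I3 read-ops
t=7  I2 finished on AddU, I3 finished on IntU
t=8  I2→R4, I3→R2
t=9  issue I4 (MulU)
t=10  I4 read-ops, issue I5 (DivU)
t=11  I5 read-ops, issue I6 (AddU)
t=13  I4 finished on MulU
t=14  I4→R2
t=15  I6 read-ops
t=17  I6 finished on AddU
t=18  I5 finished on DivU, I6→R5
t=19  I5→R0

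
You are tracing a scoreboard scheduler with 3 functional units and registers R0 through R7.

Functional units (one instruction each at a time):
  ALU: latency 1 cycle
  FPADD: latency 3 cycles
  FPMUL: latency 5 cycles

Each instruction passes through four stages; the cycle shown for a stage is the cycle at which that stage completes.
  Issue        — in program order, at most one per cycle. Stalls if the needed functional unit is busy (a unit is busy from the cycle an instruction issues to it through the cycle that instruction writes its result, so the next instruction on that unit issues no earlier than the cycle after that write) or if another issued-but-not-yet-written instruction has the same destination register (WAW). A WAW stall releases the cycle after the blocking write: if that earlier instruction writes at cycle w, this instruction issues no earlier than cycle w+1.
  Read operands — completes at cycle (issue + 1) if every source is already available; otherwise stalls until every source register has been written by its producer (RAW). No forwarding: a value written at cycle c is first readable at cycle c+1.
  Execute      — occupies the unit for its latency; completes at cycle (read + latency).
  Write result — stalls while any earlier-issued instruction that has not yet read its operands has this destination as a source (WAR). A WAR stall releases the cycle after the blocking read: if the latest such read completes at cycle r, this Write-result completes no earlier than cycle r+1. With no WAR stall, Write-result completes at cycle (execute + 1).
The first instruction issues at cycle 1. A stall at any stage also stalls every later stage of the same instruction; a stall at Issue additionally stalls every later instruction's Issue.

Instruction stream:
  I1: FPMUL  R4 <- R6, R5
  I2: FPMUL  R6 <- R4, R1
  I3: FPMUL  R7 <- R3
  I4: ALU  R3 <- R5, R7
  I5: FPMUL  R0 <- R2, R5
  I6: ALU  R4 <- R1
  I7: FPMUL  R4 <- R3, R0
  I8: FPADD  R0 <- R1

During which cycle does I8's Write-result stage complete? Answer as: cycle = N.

I1: IS=1 RO=2 EX=7 WR=8
I2: IS=9 RO=10 EX=15 WR=16  [struct: FPMUL busy until I1 writes@8]
I3: IS=17 RO=18 EX=23 WR=24  [struct: FPMUL busy until I2 writes@16]
I4: IS=18 RO=25 EX=26 WR=27  [RAW R7: wait I3 write@24]
I5: IS=25 RO=26 EX=31 WR=32  [struct: FPMUL busy until I3 writes@24]
I6: IS=28 RO=29 EX=30 WR=31  [struct: ALU busy until I4 writes@27]
I7: IS=33 RO=34 EX=39 WR=40  [struct: FPMUL busy until I5 writes@32]
I8: IS=34 RO=35 EX=38 WR=39

cycle = 39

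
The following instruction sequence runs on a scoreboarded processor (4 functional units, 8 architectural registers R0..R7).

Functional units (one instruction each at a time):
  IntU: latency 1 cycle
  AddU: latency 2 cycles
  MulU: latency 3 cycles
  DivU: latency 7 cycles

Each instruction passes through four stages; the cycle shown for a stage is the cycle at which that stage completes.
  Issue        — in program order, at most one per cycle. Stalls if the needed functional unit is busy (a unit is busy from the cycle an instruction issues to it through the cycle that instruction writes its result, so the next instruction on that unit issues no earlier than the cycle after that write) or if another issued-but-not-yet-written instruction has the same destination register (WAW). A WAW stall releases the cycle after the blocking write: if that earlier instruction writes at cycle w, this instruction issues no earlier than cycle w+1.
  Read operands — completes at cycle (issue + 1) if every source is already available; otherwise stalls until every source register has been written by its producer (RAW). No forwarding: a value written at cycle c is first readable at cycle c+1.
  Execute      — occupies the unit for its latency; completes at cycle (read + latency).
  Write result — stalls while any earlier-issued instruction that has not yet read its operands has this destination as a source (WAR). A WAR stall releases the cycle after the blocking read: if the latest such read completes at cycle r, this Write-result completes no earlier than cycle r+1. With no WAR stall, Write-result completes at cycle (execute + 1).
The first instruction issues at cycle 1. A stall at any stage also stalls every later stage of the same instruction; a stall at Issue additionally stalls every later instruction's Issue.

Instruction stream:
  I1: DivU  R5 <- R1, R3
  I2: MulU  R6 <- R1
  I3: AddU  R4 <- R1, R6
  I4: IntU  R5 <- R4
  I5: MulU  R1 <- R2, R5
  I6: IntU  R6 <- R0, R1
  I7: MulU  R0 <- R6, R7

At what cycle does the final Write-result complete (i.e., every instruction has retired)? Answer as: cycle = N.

cycle = 27

t=1  I1 dispatched to DivU
t=2  I1 operands ready, I2 dispatched to MulU
t=3  I2 operands ready, I3 dispatched to AddU
t=6  I2 complete
t=7  R6←I2
t=8  I3 operands ready
t=9  I1 complete
t=10  R5←I1, I3 complete
t=11  R4←I3, I4 dispatched to IntU
t=12  I4 operands ready, I5 dispatched to MulU
t=13  I4 complete
t=14  R5←I4
t=15  I5 operands ready, I6 dispatched to IntU
t=18  I5 complete
t=19  R1←I5
t=20  I6 operands ready, I7 dispatched to MulU
t=21  I6 complete
t=22  R6←I6
t=23  I7 operands ready
t=26  I7 complete
t=27  R0←I7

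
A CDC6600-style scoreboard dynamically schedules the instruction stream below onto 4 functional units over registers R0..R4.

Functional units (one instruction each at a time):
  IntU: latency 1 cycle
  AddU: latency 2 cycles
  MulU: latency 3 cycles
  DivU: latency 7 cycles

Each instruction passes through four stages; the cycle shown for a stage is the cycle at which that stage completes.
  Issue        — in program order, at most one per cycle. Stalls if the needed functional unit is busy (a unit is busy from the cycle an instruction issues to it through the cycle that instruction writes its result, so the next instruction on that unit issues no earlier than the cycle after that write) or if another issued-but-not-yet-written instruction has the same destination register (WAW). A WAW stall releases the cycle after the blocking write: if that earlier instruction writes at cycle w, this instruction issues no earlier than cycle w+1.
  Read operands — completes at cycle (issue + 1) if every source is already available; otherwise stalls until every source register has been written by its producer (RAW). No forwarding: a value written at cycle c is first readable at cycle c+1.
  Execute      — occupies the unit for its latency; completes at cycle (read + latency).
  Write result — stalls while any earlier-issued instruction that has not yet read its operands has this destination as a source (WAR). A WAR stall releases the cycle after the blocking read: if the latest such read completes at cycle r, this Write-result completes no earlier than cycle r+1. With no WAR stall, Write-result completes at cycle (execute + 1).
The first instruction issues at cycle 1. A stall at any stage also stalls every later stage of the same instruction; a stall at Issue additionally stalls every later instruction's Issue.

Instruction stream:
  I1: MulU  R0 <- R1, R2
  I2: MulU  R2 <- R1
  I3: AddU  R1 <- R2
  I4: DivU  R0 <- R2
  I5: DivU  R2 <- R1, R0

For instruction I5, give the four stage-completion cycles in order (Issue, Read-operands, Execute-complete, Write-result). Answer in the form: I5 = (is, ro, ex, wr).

cycle 1: I1 issues→MulU
cycle 2: I1 reads
cycle 5: I1 exec-done
cycle 6: I1 writes R0
cycle 7: I2 issues→MulU
cycle 8: I2 reads, I3 issues→AddU
cycle 9: I4 issues→DivU
cycle 11: I2 exec-done
cycle 12: I2 writes R2
cycle 13: I3 reads, I4 reads
cycle 15: I3 exec-done
cycle 16: I3 writes R1
cycle 20: I4 exec-done
cycle 21: I4 writes R0
cycle 22: I5 issues→DivU
cycle 23: I5 reads
cycle 30: I5 exec-done
cycle 31: I5 writes R2

I5 = (22, 23, 30, 31)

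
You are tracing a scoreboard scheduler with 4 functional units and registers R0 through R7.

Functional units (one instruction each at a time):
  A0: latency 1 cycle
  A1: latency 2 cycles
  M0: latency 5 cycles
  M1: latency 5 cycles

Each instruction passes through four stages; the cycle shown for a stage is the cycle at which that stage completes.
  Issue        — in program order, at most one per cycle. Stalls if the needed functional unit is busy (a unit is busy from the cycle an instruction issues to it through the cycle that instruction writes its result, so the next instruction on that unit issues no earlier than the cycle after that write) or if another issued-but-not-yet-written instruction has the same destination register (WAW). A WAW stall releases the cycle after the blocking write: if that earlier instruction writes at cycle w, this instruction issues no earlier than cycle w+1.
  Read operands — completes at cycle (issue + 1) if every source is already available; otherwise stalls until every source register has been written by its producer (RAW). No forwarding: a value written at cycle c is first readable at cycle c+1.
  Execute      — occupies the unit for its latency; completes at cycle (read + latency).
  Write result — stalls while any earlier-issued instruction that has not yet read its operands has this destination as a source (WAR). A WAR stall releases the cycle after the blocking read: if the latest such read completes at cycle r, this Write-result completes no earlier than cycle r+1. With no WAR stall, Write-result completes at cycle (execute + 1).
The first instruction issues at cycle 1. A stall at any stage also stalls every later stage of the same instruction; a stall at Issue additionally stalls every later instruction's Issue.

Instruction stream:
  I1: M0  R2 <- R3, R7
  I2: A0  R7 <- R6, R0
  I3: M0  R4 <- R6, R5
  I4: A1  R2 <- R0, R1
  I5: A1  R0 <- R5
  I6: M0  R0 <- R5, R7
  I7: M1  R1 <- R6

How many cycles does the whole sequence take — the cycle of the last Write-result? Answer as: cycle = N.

t=1  issue I1 (M0)
t=2  I1 read-ops, issue I2 (A0)
t=3  I2 read-ops
t=4  I2 finished on A0
t=5  I2→R7
t=7  I1 finished on M0
t=8  I1→R2
t=9  issue I3 (M0)
t=10  I3 read-ops, issue I4 (A1)
t=11  I4 read-ops
t=13  I4 finished on A1
t=14  I4→R2
t=15  I3 finished on M0, issue I5 (A1)
t=16  I3→R4, I5 read-ops
t=18  I5 finished on A1
t=19  I5→R0
t=20  issue I6 (M0)
t=21  I6 read-ops, issue I7 (M1)
t=22  I7 read-ops
t=26  I6 finished on M0
t=27  I6→R0, I7 finished on M1
t=28  I7→R1

cycle = 28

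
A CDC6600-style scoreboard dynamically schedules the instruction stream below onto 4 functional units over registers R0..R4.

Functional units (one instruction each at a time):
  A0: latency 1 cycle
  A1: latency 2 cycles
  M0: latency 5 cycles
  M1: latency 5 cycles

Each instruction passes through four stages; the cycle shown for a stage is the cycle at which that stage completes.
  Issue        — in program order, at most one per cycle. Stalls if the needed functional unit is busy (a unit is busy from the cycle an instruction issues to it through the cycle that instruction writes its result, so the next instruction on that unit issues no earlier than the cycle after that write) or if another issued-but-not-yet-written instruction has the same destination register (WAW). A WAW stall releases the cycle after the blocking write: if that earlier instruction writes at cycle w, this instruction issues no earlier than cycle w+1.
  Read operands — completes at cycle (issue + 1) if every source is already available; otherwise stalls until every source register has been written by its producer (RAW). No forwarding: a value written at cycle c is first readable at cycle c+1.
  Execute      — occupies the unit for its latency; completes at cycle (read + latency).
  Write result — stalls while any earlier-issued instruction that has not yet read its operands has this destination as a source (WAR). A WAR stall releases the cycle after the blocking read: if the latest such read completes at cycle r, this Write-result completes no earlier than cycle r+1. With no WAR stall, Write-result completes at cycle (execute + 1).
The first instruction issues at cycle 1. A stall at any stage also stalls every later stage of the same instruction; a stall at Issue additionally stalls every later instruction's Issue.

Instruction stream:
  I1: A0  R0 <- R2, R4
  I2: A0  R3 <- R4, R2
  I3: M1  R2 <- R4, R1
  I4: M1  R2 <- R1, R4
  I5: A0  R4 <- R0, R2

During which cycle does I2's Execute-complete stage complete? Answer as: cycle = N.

  I1 | 1 | 2 | 3 | 4
  I2 | 5 | 6 | 7 | 8   struct: A0 busy until I1 writes@4
  I3 | 6 | 7 | 12 | 13
  I4 | 14 | 15 | 20 | 21   struct: M1 busy until I3 writes@13
  I5 | 15 | 22 | 23 | 24   RAW R2: wait I4 write@21

cycle = 7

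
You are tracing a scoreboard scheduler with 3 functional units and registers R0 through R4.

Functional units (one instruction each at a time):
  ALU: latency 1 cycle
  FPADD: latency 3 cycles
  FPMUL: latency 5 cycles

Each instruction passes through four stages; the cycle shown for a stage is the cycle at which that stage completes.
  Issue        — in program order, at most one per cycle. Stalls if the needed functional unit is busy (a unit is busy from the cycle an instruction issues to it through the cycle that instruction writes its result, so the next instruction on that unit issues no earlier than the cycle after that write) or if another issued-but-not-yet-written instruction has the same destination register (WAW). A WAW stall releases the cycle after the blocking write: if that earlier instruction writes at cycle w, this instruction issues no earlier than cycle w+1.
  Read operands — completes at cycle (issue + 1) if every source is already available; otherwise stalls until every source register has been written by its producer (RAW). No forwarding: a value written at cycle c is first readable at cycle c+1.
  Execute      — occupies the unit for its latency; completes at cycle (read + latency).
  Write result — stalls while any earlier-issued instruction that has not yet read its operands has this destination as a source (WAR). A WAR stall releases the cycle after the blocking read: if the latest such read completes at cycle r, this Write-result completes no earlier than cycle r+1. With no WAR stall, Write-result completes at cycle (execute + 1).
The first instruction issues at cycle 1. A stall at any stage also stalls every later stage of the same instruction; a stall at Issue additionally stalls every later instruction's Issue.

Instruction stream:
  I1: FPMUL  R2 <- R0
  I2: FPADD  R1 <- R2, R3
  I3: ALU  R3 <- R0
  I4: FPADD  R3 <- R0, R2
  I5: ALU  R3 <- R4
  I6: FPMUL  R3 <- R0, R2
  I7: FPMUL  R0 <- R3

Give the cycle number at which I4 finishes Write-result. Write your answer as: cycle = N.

I1: IS=1 RO=2 EX=7 WR=8
I2: IS=2 RO=9 EX=12 WR=13  [RAW R2: wait I1 write@8]
I3: IS=3 RO=4 EX=5 WR=10  [WAR R3: wait I2 read@9]
I4: IS=14 RO=15 EX=18 WR=19  [struct: FPADD busy until I2 writes@13]
I5: IS=20 RO=21 EX=22 WR=23  [WAW R3: wait I4 write@19]
I6: IS=24 RO=25 EX=30 WR=31  [WAW R3: wait I5 write@23]
I7: IS=32 RO=33 EX=38 WR=39  [struct: FPMUL busy until I6 writes@31]

cycle = 19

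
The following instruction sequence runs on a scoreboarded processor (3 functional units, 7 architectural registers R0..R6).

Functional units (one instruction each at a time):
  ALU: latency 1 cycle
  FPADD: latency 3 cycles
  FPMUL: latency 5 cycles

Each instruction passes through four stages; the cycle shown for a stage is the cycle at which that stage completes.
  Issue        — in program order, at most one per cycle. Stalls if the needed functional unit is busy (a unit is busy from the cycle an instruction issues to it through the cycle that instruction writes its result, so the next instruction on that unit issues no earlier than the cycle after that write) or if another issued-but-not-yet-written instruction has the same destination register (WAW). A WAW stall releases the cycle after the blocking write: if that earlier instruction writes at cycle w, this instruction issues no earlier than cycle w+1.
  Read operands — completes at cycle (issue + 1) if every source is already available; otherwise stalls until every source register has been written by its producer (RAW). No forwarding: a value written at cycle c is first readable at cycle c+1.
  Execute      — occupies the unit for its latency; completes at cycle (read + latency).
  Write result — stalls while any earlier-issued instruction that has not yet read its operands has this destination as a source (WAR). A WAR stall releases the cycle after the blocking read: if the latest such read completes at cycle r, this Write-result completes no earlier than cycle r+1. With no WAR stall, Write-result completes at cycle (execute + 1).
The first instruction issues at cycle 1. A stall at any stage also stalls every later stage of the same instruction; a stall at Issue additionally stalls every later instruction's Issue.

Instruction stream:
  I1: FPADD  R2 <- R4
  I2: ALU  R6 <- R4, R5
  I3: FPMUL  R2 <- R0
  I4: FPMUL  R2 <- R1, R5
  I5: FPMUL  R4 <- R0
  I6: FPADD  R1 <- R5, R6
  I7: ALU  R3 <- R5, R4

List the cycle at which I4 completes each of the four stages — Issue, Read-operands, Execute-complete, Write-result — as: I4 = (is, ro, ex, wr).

I4 = (15, 16, 21, 22)

[1] issue I1 (FPADD)
[2] I1 read-ops, issue I2 (ALU)
[3] I2 read-ops
[4] I2 finished on ALU
[5] I1 finished on FPADD, I2→R6
[6] I1→R2
[7] issue I3 (FPMUL)
[8] I3 read-ops
[13] I3 finished on FPMUL
[14] I3→R2
[15] issue I4 (FPMUL)
[16] I4 read-ops
[21] I4 finished on FPMUL
[22] I4→R2
[23] issue I5 (FPMUL)
[24] I5 read-ops, issue I6 (FPADD)
[25] I6 read-ops, issue I7 (ALU)
[28] I6 finished on FPADD
[29] I5 finished on FPMUL, I6→R1
[30] I5→R4
[31] I7 read-ops
[32] I7 finished on ALU
[33] I7→R3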